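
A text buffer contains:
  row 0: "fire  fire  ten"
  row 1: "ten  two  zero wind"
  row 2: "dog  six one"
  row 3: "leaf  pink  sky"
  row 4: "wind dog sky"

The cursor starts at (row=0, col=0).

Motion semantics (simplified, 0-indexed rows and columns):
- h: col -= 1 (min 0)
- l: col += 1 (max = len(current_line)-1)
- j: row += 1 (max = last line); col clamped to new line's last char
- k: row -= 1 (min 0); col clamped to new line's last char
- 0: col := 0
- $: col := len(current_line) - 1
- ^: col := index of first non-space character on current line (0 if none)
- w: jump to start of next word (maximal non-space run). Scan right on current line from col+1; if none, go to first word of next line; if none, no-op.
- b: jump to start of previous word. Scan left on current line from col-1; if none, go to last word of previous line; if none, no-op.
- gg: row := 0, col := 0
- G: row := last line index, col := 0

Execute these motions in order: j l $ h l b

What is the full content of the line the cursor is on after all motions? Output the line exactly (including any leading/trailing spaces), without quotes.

Answer: ten  two  zero wind

Derivation:
After 1 (j): row=1 col=0 char='t'
After 2 (l): row=1 col=1 char='e'
After 3 ($): row=1 col=18 char='d'
After 4 (h): row=1 col=17 char='n'
After 5 (l): row=1 col=18 char='d'
After 6 (b): row=1 col=15 char='w'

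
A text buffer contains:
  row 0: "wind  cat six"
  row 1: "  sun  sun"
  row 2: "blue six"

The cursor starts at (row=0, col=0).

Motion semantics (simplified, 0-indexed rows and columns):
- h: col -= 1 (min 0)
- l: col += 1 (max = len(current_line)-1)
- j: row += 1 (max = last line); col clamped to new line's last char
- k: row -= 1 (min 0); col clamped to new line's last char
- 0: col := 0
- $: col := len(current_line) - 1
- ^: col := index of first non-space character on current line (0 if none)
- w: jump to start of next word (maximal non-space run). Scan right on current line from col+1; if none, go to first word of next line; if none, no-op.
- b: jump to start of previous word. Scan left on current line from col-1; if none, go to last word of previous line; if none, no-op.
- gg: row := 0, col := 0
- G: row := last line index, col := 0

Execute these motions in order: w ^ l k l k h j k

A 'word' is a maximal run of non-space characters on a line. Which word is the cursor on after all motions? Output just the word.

After 1 (w): row=0 col=6 char='c'
After 2 (^): row=0 col=0 char='w'
After 3 (l): row=0 col=1 char='i'
After 4 (k): row=0 col=1 char='i'
After 5 (l): row=0 col=2 char='n'
After 6 (k): row=0 col=2 char='n'
After 7 (h): row=0 col=1 char='i'
After 8 (j): row=1 col=1 char='_'
After 9 (k): row=0 col=1 char='i'

Answer: wind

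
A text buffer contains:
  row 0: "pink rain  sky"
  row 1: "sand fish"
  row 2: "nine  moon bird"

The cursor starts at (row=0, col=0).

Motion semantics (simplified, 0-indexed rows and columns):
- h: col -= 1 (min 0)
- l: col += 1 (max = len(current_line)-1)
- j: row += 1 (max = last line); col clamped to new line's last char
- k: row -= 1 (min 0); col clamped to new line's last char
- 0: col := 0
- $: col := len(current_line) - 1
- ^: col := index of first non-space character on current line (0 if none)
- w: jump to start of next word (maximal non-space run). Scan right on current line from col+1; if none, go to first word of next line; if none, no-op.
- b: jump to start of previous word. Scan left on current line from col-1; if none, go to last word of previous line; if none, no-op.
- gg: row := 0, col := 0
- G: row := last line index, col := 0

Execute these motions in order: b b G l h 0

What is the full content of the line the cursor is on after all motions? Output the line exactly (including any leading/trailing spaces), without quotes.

Answer: nine  moon bird

Derivation:
After 1 (b): row=0 col=0 char='p'
After 2 (b): row=0 col=0 char='p'
After 3 (G): row=2 col=0 char='n'
After 4 (l): row=2 col=1 char='i'
After 5 (h): row=2 col=0 char='n'
After 6 (0): row=2 col=0 char='n'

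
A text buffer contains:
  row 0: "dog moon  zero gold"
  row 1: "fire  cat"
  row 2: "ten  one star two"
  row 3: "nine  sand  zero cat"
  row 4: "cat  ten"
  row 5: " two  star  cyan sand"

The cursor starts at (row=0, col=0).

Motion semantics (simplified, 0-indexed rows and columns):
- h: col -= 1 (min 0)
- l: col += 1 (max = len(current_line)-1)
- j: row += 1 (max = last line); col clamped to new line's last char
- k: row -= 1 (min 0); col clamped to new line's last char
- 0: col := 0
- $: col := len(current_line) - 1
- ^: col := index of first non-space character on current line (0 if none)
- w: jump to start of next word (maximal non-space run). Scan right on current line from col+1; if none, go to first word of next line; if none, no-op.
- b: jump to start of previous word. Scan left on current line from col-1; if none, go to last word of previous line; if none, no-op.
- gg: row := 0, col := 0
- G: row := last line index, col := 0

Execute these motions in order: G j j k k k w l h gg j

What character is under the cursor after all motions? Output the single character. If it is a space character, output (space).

Answer: f

Derivation:
After 1 (G): row=5 col=0 char='_'
After 2 (j): row=5 col=0 char='_'
After 3 (j): row=5 col=0 char='_'
After 4 (k): row=4 col=0 char='c'
After 5 (k): row=3 col=0 char='n'
After 6 (k): row=2 col=0 char='t'
After 7 (w): row=2 col=5 char='o'
After 8 (l): row=2 col=6 char='n'
After 9 (h): row=2 col=5 char='o'
After 10 (gg): row=0 col=0 char='d'
After 11 (j): row=1 col=0 char='f'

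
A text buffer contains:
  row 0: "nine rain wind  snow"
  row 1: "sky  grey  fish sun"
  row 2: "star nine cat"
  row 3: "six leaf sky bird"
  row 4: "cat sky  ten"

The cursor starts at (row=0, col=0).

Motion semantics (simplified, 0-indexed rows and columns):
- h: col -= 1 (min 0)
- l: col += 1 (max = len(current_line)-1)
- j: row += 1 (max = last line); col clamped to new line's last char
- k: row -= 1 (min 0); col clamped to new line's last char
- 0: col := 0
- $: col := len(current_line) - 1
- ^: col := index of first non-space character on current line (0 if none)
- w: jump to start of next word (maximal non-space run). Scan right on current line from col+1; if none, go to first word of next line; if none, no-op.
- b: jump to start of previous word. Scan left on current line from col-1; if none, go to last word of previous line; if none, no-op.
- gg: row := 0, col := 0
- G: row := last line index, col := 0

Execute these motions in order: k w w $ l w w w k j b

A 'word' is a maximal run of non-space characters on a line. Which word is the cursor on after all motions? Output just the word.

Answer: grey

Derivation:
After 1 (k): row=0 col=0 char='n'
After 2 (w): row=0 col=5 char='r'
After 3 (w): row=0 col=10 char='w'
After 4 ($): row=0 col=19 char='w'
After 5 (l): row=0 col=19 char='w'
After 6 (w): row=1 col=0 char='s'
After 7 (w): row=1 col=5 char='g'
After 8 (w): row=1 col=11 char='f'
After 9 (k): row=0 col=11 char='i'
After 10 (j): row=1 col=11 char='f'
After 11 (b): row=1 col=5 char='g'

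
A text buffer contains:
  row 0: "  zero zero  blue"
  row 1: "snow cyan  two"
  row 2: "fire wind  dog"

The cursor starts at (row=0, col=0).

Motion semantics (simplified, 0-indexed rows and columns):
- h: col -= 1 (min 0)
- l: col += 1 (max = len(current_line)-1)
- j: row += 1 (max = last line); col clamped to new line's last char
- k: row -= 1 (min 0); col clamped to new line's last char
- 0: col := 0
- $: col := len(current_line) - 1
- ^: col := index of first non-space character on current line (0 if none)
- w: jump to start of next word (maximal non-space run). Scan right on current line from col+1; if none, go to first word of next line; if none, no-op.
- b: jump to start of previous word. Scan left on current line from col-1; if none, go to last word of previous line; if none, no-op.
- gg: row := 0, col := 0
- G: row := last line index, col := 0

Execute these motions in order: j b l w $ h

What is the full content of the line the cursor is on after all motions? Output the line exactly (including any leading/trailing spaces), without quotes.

After 1 (j): row=1 col=0 char='s'
After 2 (b): row=0 col=13 char='b'
After 3 (l): row=0 col=14 char='l'
After 4 (w): row=1 col=0 char='s'
After 5 ($): row=1 col=13 char='o'
After 6 (h): row=1 col=12 char='w'

Answer: snow cyan  two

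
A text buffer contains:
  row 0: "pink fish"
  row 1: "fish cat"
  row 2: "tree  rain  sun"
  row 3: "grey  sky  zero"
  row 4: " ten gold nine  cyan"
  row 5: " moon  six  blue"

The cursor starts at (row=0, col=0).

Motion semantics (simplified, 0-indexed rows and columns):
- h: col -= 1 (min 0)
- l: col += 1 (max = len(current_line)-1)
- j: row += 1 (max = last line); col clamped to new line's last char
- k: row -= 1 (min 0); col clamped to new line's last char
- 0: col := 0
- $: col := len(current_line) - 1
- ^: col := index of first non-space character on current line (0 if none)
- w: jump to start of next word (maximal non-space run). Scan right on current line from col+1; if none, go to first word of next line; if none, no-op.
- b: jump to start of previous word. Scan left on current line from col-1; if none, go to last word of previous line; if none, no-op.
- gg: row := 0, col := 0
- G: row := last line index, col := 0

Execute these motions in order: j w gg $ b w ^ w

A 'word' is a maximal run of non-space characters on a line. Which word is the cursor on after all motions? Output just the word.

Answer: cat

Derivation:
After 1 (j): row=1 col=0 char='f'
After 2 (w): row=1 col=5 char='c'
After 3 (gg): row=0 col=0 char='p'
After 4 ($): row=0 col=8 char='h'
After 5 (b): row=0 col=5 char='f'
After 6 (w): row=1 col=0 char='f'
After 7 (^): row=1 col=0 char='f'
After 8 (w): row=1 col=5 char='c'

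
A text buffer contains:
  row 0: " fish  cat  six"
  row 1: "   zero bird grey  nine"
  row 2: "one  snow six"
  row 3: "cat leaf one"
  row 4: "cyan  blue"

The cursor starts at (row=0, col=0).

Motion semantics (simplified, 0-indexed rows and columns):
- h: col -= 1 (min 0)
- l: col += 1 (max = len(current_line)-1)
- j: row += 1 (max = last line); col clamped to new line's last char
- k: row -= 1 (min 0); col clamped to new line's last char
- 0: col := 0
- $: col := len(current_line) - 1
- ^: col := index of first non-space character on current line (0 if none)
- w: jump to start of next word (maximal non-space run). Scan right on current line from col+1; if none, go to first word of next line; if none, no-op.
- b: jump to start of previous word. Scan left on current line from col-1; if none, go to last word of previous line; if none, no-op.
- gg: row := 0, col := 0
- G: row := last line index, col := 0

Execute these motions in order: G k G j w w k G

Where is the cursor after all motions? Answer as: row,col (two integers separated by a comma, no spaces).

After 1 (G): row=4 col=0 char='c'
After 2 (k): row=3 col=0 char='c'
After 3 (G): row=4 col=0 char='c'
After 4 (j): row=4 col=0 char='c'
After 5 (w): row=4 col=6 char='b'
After 6 (w): row=4 col=6 char='b'
After 7 (k): row=3 col=6 char='a'
After 8 (G): row=4 col=0 char='c'

Answer: 4,0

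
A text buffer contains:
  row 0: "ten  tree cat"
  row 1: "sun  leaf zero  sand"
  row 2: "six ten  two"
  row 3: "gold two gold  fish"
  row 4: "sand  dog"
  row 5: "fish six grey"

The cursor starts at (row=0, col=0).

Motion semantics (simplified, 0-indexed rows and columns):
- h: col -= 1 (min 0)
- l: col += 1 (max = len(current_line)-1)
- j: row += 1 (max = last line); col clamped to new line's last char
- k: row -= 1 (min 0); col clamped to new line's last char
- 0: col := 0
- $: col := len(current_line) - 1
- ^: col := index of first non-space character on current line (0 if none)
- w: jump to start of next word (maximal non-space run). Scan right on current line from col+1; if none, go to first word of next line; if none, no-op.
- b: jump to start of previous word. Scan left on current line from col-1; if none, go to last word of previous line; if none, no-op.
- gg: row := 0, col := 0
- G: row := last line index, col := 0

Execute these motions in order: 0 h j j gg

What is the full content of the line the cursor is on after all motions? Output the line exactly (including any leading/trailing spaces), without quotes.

Answer: ten  tree cat

Derivation:
After 1 (0): row=0 col=0 char='t'
After 2 (h): row=0 col=0 char='t'
After 3 (j): row=1 col=0 char='s'
After 4 (j): row=2 col=0 char='s'
After 5 (gg): row=0 col=0 char='t'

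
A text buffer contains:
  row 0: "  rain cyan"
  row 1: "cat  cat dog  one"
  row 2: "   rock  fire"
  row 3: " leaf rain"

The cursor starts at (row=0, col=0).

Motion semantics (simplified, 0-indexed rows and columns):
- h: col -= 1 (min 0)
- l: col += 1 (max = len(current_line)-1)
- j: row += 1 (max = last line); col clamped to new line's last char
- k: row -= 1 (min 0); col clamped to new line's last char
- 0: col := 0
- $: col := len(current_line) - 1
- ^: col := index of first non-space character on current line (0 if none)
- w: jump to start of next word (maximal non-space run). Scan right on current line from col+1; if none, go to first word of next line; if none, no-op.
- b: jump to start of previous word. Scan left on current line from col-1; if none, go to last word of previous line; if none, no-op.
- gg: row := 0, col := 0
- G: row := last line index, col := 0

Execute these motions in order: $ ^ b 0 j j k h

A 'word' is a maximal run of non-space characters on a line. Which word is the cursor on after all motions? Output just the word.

Answer: cat

Derivation:
After 1 ($): row=0 col=10 char='n'
After 2 (^): row=0 col=2 char='r'
After 3 (b): row=0 col=2 char='r'
After 4 (0): row=0 col=0 char='_'
After 5 (j): row=1 col=0 char='c'
After 6 (j): row=2 col=0 char='_'
After 7 (k): row=1 col=0 char='c'
After 8 (h): row=1 col=0 char='c'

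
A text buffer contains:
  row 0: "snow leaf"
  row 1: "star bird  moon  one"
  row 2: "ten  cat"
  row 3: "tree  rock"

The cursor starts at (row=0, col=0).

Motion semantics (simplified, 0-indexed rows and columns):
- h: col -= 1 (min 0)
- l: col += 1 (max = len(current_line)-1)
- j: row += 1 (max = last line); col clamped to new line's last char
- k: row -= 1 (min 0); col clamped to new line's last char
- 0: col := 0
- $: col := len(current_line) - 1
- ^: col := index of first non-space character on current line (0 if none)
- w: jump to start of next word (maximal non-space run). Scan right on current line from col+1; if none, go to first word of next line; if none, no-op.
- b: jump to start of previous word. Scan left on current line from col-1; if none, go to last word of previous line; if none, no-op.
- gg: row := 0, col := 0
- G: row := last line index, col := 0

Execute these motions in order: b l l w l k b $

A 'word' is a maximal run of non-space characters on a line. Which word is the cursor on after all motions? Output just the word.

Answer: leaf

Derivation:
After 1 (b): row=0 col=0 char='s'
After 2 (l): row=0 col=1 char='n'
After 3 (l): row=0 col=2 char='o'
After 4 (w): row=0 col=5 char='l'
After 5 (l): row=0 col=6 char='e'
After 6 (k): row=0 col=6 char='e'
After 7 (b): row=0 col=5 char='l'
After 8 ($): row=0 col=8 char='f'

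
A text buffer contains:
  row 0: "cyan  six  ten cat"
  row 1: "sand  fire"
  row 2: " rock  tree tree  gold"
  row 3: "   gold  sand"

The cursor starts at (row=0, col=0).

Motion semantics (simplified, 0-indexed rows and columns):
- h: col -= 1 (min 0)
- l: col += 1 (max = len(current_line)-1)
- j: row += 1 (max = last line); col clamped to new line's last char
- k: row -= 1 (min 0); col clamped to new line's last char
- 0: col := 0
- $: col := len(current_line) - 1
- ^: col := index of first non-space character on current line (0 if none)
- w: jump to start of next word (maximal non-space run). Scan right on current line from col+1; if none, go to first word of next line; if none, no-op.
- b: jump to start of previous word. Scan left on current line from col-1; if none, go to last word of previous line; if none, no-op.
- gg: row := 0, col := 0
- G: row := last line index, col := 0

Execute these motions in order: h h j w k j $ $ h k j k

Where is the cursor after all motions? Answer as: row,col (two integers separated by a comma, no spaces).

Answer: 0,8

Derivation:
After 1 (h): row=0 col=0 char='c'
After 2 (h): row=0 col=0 char='c'
After 3 (j): row=1 col=0 char='s'
After 4 (w): row=1 col=6 char='f'
After 5 (k): row=0 col=6 char='s'
After 6 (j): row=1 col=6 char='f'
After 7 ($): row=1 col=9 char='e'
After 8 ($): row=1 col=9 char='e'
After 9 (h): row=1 col=8 char='r'
After 10 (k): row=0 col=8 char='x'
After 11 (j): row=1 col=8 char='r'
After 12 (k): row=0 col=8 char='x'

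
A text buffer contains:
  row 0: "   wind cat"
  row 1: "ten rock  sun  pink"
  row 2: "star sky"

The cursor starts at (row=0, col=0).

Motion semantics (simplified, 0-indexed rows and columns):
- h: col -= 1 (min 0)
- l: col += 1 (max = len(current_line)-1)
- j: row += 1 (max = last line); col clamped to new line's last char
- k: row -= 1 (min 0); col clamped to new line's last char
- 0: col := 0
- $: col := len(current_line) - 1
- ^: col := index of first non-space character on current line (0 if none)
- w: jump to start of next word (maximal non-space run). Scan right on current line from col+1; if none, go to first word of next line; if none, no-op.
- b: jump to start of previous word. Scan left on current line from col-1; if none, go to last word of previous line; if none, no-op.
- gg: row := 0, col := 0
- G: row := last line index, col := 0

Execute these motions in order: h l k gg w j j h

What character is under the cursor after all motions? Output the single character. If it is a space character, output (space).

After 1 (h): row=0 col=0 char='_'
After 2 (l): row=0 col=1 char='_'
After 3 (k): row=0 col=1 char='_'
After 4 (gg): row=0 col=0 char='_'
After 5 (w): row=0 col=3 char='w'
After 6 (j): row=1 col=3 char='_'
After 7 (j): row=2 col=3 char='r'
After 8 (h): row=2 col=2 char='a'

Answer: a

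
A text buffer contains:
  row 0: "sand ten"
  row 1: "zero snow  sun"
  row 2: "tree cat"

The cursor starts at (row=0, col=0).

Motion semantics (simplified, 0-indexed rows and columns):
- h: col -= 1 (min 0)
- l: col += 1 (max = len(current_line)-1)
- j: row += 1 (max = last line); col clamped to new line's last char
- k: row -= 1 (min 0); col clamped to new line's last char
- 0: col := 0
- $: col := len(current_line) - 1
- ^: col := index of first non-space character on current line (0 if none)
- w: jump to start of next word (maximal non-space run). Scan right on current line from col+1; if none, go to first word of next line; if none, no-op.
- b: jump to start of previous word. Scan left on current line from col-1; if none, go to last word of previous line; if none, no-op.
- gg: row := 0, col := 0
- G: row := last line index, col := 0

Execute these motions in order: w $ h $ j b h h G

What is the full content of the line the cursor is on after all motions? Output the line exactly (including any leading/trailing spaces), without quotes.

Answer: tree cat

Derivation:
After 1 (w): row=0 col=5 char='t'
After 2 ($): row=0 col=7 char='n'
After 3 (h): row=0 col=6 char='e'
After 4 ($): row=0 col=7 char='n'
After 5 (j): row=1 col=7 char='o'
After 6 (b): row=1 col=5 char='s'
After 7 (h): row=1 col=4 char='_'
After 8 (h): row=1 col=3 char='o'
After 9 (G): row=2 col=0 char='t'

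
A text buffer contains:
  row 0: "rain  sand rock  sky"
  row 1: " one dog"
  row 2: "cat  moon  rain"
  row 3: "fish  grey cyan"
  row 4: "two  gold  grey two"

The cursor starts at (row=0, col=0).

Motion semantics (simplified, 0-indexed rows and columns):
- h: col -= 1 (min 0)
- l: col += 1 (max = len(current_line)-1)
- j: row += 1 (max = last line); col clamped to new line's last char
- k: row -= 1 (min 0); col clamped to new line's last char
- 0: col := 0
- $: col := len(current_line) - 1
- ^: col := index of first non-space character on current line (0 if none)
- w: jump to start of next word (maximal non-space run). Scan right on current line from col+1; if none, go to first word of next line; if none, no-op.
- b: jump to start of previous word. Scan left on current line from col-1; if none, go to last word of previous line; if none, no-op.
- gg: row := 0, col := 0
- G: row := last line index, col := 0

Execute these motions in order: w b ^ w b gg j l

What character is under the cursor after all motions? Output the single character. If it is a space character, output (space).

After 1 (w): row=0 col=6 char='s'
After 2 (b): row=0 col=0 char='r'
After 3 (^): row=0 col=0 char='r'
After 4 (w): row=0 col=6 char='s'
After 5 (b): row=0 col=0 char='r'
After 6 (gg): row=0 col=0 char='r'
After 7 (j): row=1 col=0 char='_'
After 8 (l): row=1 col=1 char='o'

Answer: o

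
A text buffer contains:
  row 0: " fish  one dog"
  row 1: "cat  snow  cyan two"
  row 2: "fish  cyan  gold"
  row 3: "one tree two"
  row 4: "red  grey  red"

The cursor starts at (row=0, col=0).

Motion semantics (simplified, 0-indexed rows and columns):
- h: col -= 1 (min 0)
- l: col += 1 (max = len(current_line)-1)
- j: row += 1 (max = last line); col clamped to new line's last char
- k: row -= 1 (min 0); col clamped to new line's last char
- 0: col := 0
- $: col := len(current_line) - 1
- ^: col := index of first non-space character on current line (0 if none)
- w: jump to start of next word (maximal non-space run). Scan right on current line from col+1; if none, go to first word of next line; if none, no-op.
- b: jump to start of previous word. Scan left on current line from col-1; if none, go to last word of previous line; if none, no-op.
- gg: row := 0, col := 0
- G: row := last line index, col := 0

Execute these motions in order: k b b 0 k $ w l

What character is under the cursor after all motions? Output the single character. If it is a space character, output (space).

Answer: a

Derivation:
After 1 (k): row=0 col=0 char='_'
After 2 (b): row=0 col=0 char='_'
After 3 (b): row=0 col=0 char='_'
After 4 (0): row=0 col=0 char='_'
After 5 (k): row=0 col=0 char='_'
After 6 ($): row=0 col=13 char='g'
After 7 (w): row=1 col=0 char='c'
After 8 (l): row=1 col=1 char='a'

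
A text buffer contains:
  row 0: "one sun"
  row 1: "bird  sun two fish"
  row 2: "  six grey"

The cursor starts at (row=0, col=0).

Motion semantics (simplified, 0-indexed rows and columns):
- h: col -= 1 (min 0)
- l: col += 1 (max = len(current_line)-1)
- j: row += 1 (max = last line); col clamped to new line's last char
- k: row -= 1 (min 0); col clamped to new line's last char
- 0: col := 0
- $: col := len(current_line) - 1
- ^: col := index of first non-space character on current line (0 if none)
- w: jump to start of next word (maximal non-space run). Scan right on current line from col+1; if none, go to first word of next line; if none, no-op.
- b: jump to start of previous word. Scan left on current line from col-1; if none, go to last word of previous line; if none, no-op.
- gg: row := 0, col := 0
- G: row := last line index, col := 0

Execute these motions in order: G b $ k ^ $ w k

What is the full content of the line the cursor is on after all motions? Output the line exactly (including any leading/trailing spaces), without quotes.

After 1 (G): row=2 col=0 char='_'
After 2 (b): row=1 col=14 char='f'
After 3 ($): row=1 col=17 char='h'
After 4 (k): row=0 col=6 char='n'
After 5 (^): row=0 col=0 char='o'
After 6 ($): row=0 col=6 char='n'
After 7 (w): row=1 col=0 char='b'
After 8 (k): row=0 col=0 char='o'

Answer: one sun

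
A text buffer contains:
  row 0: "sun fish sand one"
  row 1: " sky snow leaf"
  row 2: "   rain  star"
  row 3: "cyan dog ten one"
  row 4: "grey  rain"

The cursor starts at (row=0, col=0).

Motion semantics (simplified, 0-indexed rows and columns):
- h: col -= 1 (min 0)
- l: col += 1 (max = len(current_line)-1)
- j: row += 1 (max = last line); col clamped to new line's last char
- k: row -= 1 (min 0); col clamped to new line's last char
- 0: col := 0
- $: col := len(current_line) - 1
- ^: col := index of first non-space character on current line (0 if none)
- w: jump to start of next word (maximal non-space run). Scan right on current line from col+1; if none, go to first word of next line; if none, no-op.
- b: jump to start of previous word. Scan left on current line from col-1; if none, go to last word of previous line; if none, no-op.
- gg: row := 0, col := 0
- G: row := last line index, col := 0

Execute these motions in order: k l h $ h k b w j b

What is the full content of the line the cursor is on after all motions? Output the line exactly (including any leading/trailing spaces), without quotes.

After 1 (k): row=0 col=0 char='s'
After 2 (l): row=0 col=1 char='u'
After 3 (h): row=0 col=0 char='s'
After 4 ($): row=0 col=16 char='e'
After 5 (h): row=0 col=15 char='n'
After 6 (k): row=0 col=15 char='n'
After 7 (b): row=0 col=14 char='o'
After 8 (w): row=1 col=1 char='s'
After 9 (j): row=2 col=1 char='_'
After 10 (b): row=1 col=10 char='l'

Answer:  sky snow leaf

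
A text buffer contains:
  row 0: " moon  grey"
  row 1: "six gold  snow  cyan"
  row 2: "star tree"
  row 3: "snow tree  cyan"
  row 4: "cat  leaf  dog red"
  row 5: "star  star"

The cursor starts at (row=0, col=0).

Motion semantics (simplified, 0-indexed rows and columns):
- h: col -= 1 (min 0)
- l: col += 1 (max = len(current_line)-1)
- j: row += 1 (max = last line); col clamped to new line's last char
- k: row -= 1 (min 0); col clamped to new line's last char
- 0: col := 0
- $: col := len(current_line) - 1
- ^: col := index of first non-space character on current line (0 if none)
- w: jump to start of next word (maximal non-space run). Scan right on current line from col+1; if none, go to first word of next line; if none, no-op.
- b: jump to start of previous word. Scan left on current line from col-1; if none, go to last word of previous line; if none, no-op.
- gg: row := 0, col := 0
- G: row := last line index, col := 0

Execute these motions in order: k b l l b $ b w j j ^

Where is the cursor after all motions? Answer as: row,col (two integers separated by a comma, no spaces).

Answer: 3,0

Derivation:
After 1 (k): row=0 col=0 char='_'
After 2 (b): row=0 col=0 char='_'
After 3 (l): row=0 col=1 char='m'
After 4 (l): row=0 col=2 char='o'
After 5 (b): row=0 col=1 char='m'
After 6 ($): row=0 col=10 char='y'
After 7 (b): row=0 col=7 char='g'
After 8 (w): row=1 col=0 char='s'
After 9 (j): row=2 col=0 char='s'
After 10 (j): row=3 col=0 char='s'
After 11 (^): row=3 col=0 char='s'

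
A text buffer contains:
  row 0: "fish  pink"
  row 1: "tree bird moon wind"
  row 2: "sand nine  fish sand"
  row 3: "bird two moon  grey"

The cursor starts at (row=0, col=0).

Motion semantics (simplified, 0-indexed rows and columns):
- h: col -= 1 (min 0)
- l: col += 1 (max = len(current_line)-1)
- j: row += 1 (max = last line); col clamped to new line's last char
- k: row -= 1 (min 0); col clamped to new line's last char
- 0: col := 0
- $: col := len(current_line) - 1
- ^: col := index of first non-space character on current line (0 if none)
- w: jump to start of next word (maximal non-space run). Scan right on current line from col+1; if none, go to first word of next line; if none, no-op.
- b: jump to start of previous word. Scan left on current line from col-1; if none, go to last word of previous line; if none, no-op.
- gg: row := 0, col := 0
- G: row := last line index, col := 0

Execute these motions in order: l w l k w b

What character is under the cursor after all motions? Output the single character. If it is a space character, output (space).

After 1 (l): row=0 col=1 char='i'
After 2 (w): row=0 col=6 char='p'
After 3 (l): row=0 col=7 char='i'
After 4 (k): row=0 col=7 char='i'
After 5 (w): row=1 col=0 char='t'
After 6 (b): row=0 col=6 char='p'

Answer: p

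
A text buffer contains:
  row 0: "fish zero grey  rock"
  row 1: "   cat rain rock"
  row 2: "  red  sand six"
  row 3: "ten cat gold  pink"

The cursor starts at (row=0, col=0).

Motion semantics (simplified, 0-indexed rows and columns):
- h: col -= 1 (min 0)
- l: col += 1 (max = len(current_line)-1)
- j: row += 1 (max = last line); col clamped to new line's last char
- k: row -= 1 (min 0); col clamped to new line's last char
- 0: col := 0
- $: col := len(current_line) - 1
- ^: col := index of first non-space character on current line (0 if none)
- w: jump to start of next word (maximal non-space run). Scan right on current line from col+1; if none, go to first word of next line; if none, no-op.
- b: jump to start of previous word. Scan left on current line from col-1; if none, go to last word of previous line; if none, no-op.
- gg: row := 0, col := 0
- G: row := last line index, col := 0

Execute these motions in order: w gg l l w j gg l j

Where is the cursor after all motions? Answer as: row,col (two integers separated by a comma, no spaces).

After 1 (w): row=0 col=5 char='z'
After 2 (gg): row=0 col=0 char='f'
After 3 (l): row=0 col=1 char='i'
After 4 (l): row=0 col=2 char='s'
After 5 (w): row=0 col=5 char='z'
After 6 (j): row=1 col=5 char='t'
After 7 (gg): row=0 col=0 char='f'
After 8 (l): row=0 col=1 char='i'
After 9 (j): row=1 col=1 char='_'

Answer: 1,1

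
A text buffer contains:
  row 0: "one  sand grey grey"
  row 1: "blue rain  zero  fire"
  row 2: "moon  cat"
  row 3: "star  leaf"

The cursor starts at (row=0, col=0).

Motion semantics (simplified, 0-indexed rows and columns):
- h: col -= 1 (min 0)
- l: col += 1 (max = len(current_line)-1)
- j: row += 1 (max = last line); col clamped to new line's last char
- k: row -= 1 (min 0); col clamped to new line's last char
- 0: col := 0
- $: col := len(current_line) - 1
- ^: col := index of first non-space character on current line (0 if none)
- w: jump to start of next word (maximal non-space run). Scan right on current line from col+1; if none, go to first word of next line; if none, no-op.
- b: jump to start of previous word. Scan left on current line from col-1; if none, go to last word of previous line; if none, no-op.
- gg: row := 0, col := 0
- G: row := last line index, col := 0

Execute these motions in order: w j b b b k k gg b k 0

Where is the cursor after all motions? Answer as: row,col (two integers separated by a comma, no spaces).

After 1 (w): row=0 col=5 char='s'
After 2 (j): row=1 col=5 char='r'
After 3 (b): row=1 col=0 char='b'
After 4 (b): row=0 col=15 char='g'
After 5 (b): row=0 col=10 char='g'
After 6 (k): row=0 col=10 char='g'
After 7 (k): row=0 col=10 char='g'
After 8 (gg): row=0 col=0 char='o'
After 9 (b): row=0 col=0 char='o'
After 10 (k): row=0 col=0 char='o'
After 11 (0): row=0 col=0 char='o'

Answer: 0,0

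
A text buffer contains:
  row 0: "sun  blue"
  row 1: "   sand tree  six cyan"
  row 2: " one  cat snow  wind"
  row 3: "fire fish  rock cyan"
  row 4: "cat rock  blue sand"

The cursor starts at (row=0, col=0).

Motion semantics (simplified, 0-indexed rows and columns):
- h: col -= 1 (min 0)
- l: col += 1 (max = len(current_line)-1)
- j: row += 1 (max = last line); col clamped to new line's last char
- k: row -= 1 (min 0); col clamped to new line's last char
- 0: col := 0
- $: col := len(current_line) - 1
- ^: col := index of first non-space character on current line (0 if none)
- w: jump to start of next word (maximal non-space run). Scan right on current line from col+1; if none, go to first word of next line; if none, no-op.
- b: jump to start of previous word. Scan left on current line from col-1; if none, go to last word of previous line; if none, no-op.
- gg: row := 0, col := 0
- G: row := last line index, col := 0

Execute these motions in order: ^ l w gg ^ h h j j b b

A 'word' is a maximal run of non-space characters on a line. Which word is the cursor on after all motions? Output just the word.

Answer: six

Derivation:
After 1 (^): row=0 col=0 char='s'
After 2 (l): row=0 col=1 char='u'
After 3 (w): row=0 col=5 char='b'
After 4 (gg): row=0 col=0 char='s'
After 5 (^): row=0 col=0 char='s'
After 6 (h): row=0 col=0 char='s'
After 7 (h): row=0 col=0 char='s'
After 8 (j): row=1 col=0 char='_'
After 9 (j): row=2 col=0 char='_'
After 10 (b): row=1 col=18 char='c'
After 11 (b): row=1 col=14 char='s'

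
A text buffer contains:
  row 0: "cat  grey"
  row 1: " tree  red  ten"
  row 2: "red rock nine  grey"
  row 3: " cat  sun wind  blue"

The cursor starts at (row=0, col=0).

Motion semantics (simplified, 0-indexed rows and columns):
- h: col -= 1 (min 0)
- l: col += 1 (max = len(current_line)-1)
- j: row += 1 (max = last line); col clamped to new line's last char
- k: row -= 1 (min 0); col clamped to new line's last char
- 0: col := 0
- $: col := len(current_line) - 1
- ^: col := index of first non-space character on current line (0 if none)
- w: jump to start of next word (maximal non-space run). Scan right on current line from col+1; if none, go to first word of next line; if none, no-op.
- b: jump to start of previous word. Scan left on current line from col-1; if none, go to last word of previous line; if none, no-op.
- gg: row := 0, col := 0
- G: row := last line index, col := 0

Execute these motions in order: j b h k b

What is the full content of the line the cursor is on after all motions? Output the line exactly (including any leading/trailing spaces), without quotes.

Answer: cat  grey

Derivation:
After 1 (j): row=1 col=0 char='_'
After 2 (b): row=0 col=5 char='g'
After 3 (h): row=0 col=4 char='_'
After 4 (k): row=0 col=4 char='_'
After 5 (b): row=0 col=0 char='c'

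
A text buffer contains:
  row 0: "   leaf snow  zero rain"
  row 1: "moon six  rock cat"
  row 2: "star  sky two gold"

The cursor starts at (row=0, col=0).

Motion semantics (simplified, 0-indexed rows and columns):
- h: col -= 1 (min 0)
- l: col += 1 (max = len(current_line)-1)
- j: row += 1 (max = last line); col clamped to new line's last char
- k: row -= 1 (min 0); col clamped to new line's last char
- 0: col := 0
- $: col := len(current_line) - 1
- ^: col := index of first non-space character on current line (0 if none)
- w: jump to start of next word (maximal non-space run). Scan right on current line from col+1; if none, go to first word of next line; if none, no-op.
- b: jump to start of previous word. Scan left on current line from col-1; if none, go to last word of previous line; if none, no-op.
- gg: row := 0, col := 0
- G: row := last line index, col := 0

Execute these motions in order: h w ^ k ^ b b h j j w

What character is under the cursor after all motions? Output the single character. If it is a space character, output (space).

After 1 (h): row=0 col=0 char='_'
After 2 (w): row=0 col=3 char='l'
After 3 (^): row=0 col=3 char='l'
After 4 (k): row=0 col=3 char='l'
After 5 (^): row=0 col=3 char='l'
After 6 (b): row=0 col=3 char='l'
After 7 (b): row=0 col=3 char='l'
After 8 (h): row=0 col=2 char='_'
After 9 (j): row=1 col=2 char='o'
After 10 (j): row=2 col=2 char='a'
After 11 (w): row=2 col=6 char='s'

Answer: s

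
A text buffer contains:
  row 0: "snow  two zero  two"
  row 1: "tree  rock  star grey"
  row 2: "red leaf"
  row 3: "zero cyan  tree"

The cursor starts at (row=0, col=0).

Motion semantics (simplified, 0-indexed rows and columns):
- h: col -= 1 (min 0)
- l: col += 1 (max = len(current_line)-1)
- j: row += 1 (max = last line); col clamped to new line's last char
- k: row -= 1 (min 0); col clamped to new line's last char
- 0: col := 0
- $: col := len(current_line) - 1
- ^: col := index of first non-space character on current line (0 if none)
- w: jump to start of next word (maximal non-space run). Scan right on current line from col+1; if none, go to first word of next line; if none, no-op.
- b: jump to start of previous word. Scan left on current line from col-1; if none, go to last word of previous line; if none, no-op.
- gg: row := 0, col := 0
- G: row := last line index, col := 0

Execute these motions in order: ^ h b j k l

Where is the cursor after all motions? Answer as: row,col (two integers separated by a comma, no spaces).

After 1 (^): row=0 col=0 char='s'
After 2 (h): row=0 col=0 char='s'
After 3 (b): row=0 col=0 char='s'
After 4 (j): row=1 col=0 char='t'
After 5 (k): row=0 col=0 char='s'
After 6 (l): row=0 col=1 char='n'

Answer: 0,1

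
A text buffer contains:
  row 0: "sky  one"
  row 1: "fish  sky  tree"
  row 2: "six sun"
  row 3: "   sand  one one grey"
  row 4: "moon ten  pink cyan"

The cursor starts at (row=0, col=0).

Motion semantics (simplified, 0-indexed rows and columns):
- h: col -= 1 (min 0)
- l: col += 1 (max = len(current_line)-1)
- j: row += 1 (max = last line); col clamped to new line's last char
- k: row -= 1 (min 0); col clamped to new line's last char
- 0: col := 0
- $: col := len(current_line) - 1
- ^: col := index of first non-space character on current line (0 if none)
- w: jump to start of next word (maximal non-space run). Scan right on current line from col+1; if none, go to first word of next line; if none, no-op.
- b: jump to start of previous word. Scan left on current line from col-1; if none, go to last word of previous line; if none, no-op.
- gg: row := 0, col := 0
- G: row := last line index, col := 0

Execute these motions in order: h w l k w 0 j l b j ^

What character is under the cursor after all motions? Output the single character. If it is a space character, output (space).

After 1 (h): row=0 col=0 char='s'
After 2 (w): row=0 col=5 char='o'
After 3 (l): row=0 col=6 char='n'
After 4 (k): row=0 col=6 char='n'
After 5 (w): row=1 col=0 char='f'
After 6 (0): row=1 col=0 char='f'
After 7 (j): row=2 col=0 char='s'
After 8 (l): row=2 col=1 char='i'
After 9 (b): row=2 col=0 char='s'
After 10 (j): row=3 col=0 char='_'
After 11 (^): row=3 col=3 char='s'

Answer: s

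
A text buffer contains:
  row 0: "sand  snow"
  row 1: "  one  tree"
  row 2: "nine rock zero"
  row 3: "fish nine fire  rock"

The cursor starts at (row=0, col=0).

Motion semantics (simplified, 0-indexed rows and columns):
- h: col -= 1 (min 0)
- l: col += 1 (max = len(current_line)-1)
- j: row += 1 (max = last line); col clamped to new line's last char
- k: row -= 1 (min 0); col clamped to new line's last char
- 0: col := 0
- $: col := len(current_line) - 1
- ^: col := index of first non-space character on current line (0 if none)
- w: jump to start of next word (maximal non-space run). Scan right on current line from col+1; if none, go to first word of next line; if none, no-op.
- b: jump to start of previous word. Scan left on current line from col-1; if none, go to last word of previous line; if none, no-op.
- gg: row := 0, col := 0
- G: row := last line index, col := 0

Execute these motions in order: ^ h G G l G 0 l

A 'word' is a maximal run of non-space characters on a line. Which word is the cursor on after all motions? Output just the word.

After 1 (^): row=0 col=0 char='s'
After 2 (h): row=0 col=0 char='s'
After 3 (G): row=3 col=0 char='f'
After 4 (G): row=3 col=0 char='f'
After 5 (l): row=3 col=1 char='i'
After 6 (G): row=3 col=0 char='f'
After 7 (0): row=3 col=0 char='f'
After 8 (l): row=3 col=1 char='i'

Answer: fish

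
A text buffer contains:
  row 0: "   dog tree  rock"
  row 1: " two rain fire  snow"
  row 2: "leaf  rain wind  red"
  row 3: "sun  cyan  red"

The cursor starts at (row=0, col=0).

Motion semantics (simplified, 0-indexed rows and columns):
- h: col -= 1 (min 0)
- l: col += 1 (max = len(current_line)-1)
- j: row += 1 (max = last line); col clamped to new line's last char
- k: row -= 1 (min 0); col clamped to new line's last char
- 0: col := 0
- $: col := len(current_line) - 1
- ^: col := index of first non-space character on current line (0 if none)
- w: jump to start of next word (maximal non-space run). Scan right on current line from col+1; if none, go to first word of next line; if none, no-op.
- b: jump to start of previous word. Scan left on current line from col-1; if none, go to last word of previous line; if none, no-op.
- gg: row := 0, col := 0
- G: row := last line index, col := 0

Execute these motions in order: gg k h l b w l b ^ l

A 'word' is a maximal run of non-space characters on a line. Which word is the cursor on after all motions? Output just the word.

Answer: dog

Derivation:
After 1 (gg): row=0 col=0 char='_'
After 2 (k): row=0 col=0 char='_'
After 3 (h): row=0 col=0 char='_'
After 4 (l): row=0 col=1 char='_'
After 5 (b): row=0 col=1 char='_'
After 6 (w): row=0 col=3 char='d'
After 7 (l): row=0 col=4 char='o'
After 8 (b): row=0 col=3 char='d'
After 9 (^): row=0 col=3 char='d'
After 10 (l): row=0 col=4 char='o'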